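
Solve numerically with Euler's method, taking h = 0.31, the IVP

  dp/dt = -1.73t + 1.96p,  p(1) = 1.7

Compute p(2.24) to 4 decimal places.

4.8788

Euler: p_{n+1} = p_n + h·f(t_n, p_n).
t=1.000000, p=1.700000: f=1.602000 → p ← 1.700000 + 0.31·1.602000 = 2.196620
t=1.310000, p=2.196620: f=2.039075 → p ← 2.196620 + 0.31·2.039075 = 2.828733
t=1.620000, p=2.828733: f=2.741717 → p ← 2.828733 + 0.31·2.741717 = 3.678666
t=1.930000, p=3.678666: f=3.871285 → p ← 3.678666 + 0.31·3.871285 = 4.878764
p(2.24) ≈ 4.8788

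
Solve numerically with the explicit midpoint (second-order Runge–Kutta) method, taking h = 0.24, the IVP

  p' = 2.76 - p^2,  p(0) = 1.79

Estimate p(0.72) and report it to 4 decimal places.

1.6796

Midpoint: k1 = f(t_n, p_n); k2 = f(t_n + h/2, p_n + (h/2)·k1); p_{n+1} = p_n + h·k2.
t=0.000000, p=1.790000:
  k1 = f(0.000000, 1.790000) = -0.444100
  k2 = f(0.120000, 1.736708) = -0.256155
  p ← 1.790000 + 0.24·(-0.256155) = 1.728523
t=0.240000, p=1.728523:
  k1 = f(0.240000, 1.728523) = -0.227791
  k2 = f(0.360000, 1.701188) = -0.134040
  p ← 1.728523 + 0.24·(-0.134040) = 1.696353
t=0.480000, p=1.696353:
  k1 = f(0.480000, 1.696353) = -0.117614
  k2 = f(0.600000, 1.682239) = -0.069930
  p ← 1.696353 + 0.24·(-0.069930) = 1.679570
p(0.72) ≈ 1.6796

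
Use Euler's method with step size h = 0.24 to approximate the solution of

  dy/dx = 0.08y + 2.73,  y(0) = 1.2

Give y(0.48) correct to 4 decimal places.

Euler: y_{n+1} = y_n + h·f(x_n, y_n).
x=0.000000, y=1.200000: f=2.826000 → y ← 1.200000 + 0.24·2.826000 = 1.878240
x=0.240000, y=1.878240: f=2.880259 → y ← 1.878240 + 0.24·2.880259 = 2.569502
y(0.48) ≈ 2.5695

2.5695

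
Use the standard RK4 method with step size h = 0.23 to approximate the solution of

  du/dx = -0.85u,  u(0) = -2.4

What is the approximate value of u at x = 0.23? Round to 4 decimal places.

RK4: k1 = f(x_n, u_n); k2 = f(x_n + h/2, u_n + (h/2)·k1); k3 = f(x_n + h/2, u_n + (h/2)·k2); k4 = f(x_n + h, u_n + h·k3); u_{n+1} = u_n + (h/6)·(k1 + 2k2 + 2k3 + k4).
x=0.000000, u=-2.400000:
  k1 = f(0.000000, -2.400000) = 2.040000
  k2 = f(0.115000, -2.165400) = 1.840590
  k3 = f(0.115000, -2.188332) = 1.860082
  k4 = f(0.230000, -1.972181) = 1.676354
  u ← -2.400000 + (0.23/6)·(k1 + 2k2 + 2k3 + k4) = -1.973822
u(0.23) ≈ -1.9738

-1.9738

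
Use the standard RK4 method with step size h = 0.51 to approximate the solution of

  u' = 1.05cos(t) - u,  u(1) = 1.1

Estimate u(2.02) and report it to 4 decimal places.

RK4: k1 = f(t_n, u_n); k2 = f(t_n + h/2, u_n + (h/2)·k1); k3 = f(t_n + h/2, u_n + (h/2)·k2); k4 = f(t_n + h, u_n + h·k3); u_{n+1} = u_n + (h/6)·(k1 + 2k2 + 2k3 + k4).
t=1.000000, u=1.100000:
  k1 = f(1.000000, 1.100000) = -0.532683
  k2 = f(1.255000, 0.964166) = -0.638064
  k3 = f(1.255000, 0.937294) = -0.611192
  k4 = f(1.510000, 0.788292) = -0.724495
  u ← 1.100000 + (0.51/6)·(k1 + 2k2 + 2k3 + k4) = 0.780766
t=1.510000, u=0.780766:
  k1 = f(1.510000, 0.780766) = -0.716970
  k2 = f(1.765000, 0.597939) = -0.800574
  k3 = f(1.765000, 0.576620) = -0.779255
  k4 = f(2.020000, 0.383347) = -0.839307
  u ← 0.780766 + (0.51/6)·(k1 + 2k2 + 2k3 + k4) = 0.379912
u(2.02) ≈ 0.3799

0.3799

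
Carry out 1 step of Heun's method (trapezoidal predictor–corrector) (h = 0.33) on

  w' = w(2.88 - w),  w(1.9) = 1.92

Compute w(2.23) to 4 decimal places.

Heun: k1 = f(x_n, w_n); k2 = f(x_n + h, w_n + h·k1); w_{n+1} = w_n + (h/2)·(k1 + k2).
x=1.900000, w=1.920000:
  k1 = f(1.900000, 1.920000) = 1.843200
  k2 = f(2.230000, 2.528256) = 0.889299
  w ← 1.920000 + (0.33/2)·(1.843200 + 0.889299) = 2.370862
w(2.23) ≈ 2.3709

2.3709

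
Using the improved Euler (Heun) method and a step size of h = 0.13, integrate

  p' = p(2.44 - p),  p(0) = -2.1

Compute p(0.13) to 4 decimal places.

Heun: k1 = f(x_n, p_n); k2 = f(x_n + h, p_n + h·k1); p_{n+1} = p_n + (h/2)·(k1 + k2).
x=0.000000, p=-2.100000:
  k1 = f(0.000000, -2.100000) = -9.534000
  k2 = f(0.130000, -3.339420) = -19.299911
  p ← -2.100000 + (0.13/2)·(-9.534000 + (-19.299911)) = -3.974204
p(0.13) ≈ -3.9742

-3.9742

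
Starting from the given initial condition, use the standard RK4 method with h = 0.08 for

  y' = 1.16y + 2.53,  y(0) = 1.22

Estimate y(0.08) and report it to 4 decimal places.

RK4: k1 = f(t_n, y_n); k2 = f(t_n + h/2, y_n + (h/2)·k1); k3 = f(t_n + h/2, y_n + (h/2)·k2); k4 = f(t_n + h, y_n + h·k3); y_{n+1} = y_n + (h/6)·(k1 + 2k2 + 2k3 + k4).
t=0.000000, y=1.220000:
  k1 = f(0.000000, 1.220000) = 3.945200
  k2 = f(0.040000, 1.377808) = 4.128257
  k3 = f(0.040000, 1.385130) = 4.136751
  k4 = f(0.080000, 1.550940) = 4.329091
  y ← 1.220000 + (0.08/6)·(k1 + 2k2 + 2k3 + k4) = 1.550724
y(0.08) ≈ 1.5507

1.5507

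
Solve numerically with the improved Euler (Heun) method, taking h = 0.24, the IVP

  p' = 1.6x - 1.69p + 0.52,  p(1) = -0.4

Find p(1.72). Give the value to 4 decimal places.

1.0369

Heun: k1 = f(x_n, p_n); k2 = f(x_n + h, p_n + h·k1); p_{n+1} = p_n + (h/2)·(k1 + k2).
x=1.000000, p=-0.400000:
  k1 = f(1.000000, -0.400000) = 2.796000
  k2 = f(1.240000, 0.271040) = 2.045942
  p ← -0.400000 + (0.24/2)·(2.796000 + 2.045942) = 0.181033
x=1.240000, p=0.181033:
  k1 = f(1.240000, 0.181033) = 2.198054
  k2 = f(1.480000, 0.708566) = 1.690523
  p ← 0.181033 + (0.24/2)·(2.198054 + 1.690523) = 0.647662
x=1.480000, p=0.647662:
  k1 = f(1.480000, 0.647662) = 1.793451
  k2 = f(1.720000, 1.078091) = 1.450027
  p ← 0.647662 + (0.24/2)·(1.793451 + 1.450027) = 1.036880
p(1.72) ≈ 1.0369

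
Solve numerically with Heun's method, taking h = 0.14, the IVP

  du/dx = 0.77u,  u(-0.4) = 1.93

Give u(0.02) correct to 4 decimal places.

Heun: k1 = f(x_n, u_n); k2 = f(x_n + h, u_n + h·k1); u_{n+1} = u_n + (h/2)·(k1 + k2).
x=-0.400000, u=1.930000:
  k1 = f(-0.400000, 1.930000) = 1.486100
  k2 = f(-0.260000, 2.138054) = 1.646302
  u ← 1.930000 + (0.14/2)·(1.486100 + 1.646302) = 2.149268
x=-0.260000, u=2.149268:
  k1 = f(-0.260000, 2.149268) = 1.654936
  k2 = f(-0.120000, 2.380959) = 1.833339
  u ← 2.149268 + (0.14/2)·(1.654936 + 1.833339) = 2.393447
x=-0.120000, u=2.393447:
  k1 = f(-0.120000, 2.393447) = 1.842954
  k2 = f(0.020000, 2.651461) = 2.041625
  u ← 2.393447 + (0.14/2)·(1.842954 + 2.041625) = 2.665368
u(0.02) ≈ 2.6654

2.6654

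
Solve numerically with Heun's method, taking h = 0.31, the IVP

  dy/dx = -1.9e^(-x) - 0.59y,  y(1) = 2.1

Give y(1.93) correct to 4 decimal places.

0.9075

Heun: k1 = f(x_n, y_n); k2 = f(x_n + h, y_n + h·k1); y_{n+1} = y_n + (h/2)·(k1 + k2).
x=1.000000, y=2.100000:
  k1 = f(1.000000, 2.100000) = -1.937971
  k2 = f(1.310000, 1.499229) = -1.397203
  y ← 2.100000 + (0.31/2)·(-1.937971 + (-1.397203)) = 1.583048
x=1.310000, y=1.583048:
  k1 = f(1.310000, 1.583048) = -1.446656
  k2 = f(1.620000, 1.134585) = -1.045412
  y ← 1.583048 + (0.31/2)·(-1.446656 + (-1.045412)) = 1.196777
x=1.620000, y=1.196777:
  k1 = f(1.620000, 1.196777) = -1.082106
  k2 = f(1.930000, 0.861324) = -0.783963
  y ← 1.196777 + (0.31/2)·(-1.082106 + (-0.783963)) = 0.907537
y(1.93) ≈ 0.9075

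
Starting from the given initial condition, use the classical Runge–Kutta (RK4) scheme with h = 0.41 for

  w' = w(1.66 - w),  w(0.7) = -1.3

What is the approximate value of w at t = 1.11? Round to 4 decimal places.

-8.3126

RK4: k1 = f(t_n, w_n); k2 = f(t_n + h/2, w_n + (h/2)·k1); k3 = f(t_n + h/2, w_n + (h/2)·k2); k4 = f(t_n + h, w_n + h·k3); w_{n+1} = w_n + (h/6)·(k1 + 2k2 + 2k3 + k4).
t=0.700000, w=-1.300000:
  k1 = f(0.700000, -1.300000) = -3.848000
  k2 = f(0.905000, -2.088840) = -7.830727
  k3 = f(0.905000, -2.905299) = -13.263559
  k4 = f(1.110000, -6.738059) = -56.586619
  w ← -1.300000 + (0.41/6)·(k1 + 2k2 + 2k3 + k4) = -8.312585
w(1.11) ≈ -8.3126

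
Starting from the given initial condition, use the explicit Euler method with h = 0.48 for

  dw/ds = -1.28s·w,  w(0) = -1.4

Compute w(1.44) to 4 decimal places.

-0.4049

Euler: w_{n+1} = w_n + h·f(s_n, w_n).
s=0.000000, w=-1.400000: f=0.000000 → w ← -1.400000 + 0.48·0.000000 = -1.400000
s=0.480000, w=-1.400000: f=0.860160 → w ← -1.400000 + 0.48·0.860160 = -0.987123
s=0.960000, w=-0.987123: f=1.212977 → w ← -0.987123 + 0.48·1.212977 = -0.404894
w(1.44) ≈ -0.4049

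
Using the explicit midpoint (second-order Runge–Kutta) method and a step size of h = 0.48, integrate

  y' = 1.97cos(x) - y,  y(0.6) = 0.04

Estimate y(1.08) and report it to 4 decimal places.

0.4693

Midpoint: k1 = f(x_n, y_n); k2 = f(x_n + h/2, y_n + (h/2)·k1); y_{n+1} = y_n + h·k2.
x=0.600000, y=0.040000:
  k1 = f(0.600000, 0.040000) = 1.585911
  k2 = f(0.840000, 0.420619) = 0.894283
  y ← 0.040000 + 0.48·0.894283 = 0.469256
y(1.08) ≈ 0.4693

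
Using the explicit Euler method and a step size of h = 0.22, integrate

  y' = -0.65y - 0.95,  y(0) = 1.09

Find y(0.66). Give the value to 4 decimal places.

Euler: y_{n+1} = y_n + h·f(t_n, y_n).
t=0.000000, y=1.090000: f=-1.658500 → y ← 1.090000 + 0.22·(-1.658500) = 0.725130
t=0.220000, y=0.725130: f=-1.421334 → y ← 0.725130 + 0.22·(-1.421334) = 0.412436
t=0.440000, y=0.412436: f=-1.218084 → y ← 0.412436 + 0.22·(-1.218084) = 0.144458
y(0.66) ≈ 0.1445

0.1445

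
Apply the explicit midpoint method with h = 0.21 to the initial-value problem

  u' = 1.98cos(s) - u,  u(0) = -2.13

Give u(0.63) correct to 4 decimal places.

-0.2904

Midpoint: k1 = f(s_n, u_n); k2 = f(s_n + h/2, u_n + (h/2)·k1); u_{n+1} = u_n + h·k2.
s=0.000000, u=-2.130000:
  k1 = f(0.000000, -2.130000) = 4.110000
  k2 = f(0.105000, -1.698450) = 3.667545
  u ← -2.130000 + 0.21·3.667545 = -1.359815
s=0.210000, u=-1.359815:
  k1 = f(0.210000, -1.359815) = 3.296317
  k2 = f(0.315000, -1.013702) = 2.896279
  u ← -1.359815 + 0.21·2.896279 = -0.751597
s=0.420000, u=-0.751597:
  k1 = f(0.420000, -0.751597) = 2.559513
  k2 = f(0.525000, -0.482848) = 2.196189
  u ← -0.751597 + 0.21·2.196189 = -0.290397
u(0.63) ≈ -0.2904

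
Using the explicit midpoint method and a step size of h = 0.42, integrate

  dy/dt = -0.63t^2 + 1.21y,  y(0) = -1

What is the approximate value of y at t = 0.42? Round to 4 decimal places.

Midpoint: k1 = f(t_n, y_n); k2 = f(t_n + h/2, y_n + (h/2)·k1); y_{n+1} = y_n + h·k2.
t=0.000000, y=-1.000000:
  k1 = f(0.000000, -1.000000) = -1.210000
  k2 = f(0.210000, -1.254100) = -1.545244
  y ← -1.000000 + 0.42·(-1.545244) = -1.649002
y(0.42) ≈ -1.6490

-1.6490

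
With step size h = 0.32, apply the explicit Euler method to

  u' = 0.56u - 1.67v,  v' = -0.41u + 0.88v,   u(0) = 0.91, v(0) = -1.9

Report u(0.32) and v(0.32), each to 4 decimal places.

Euler on (u,v): u_{n+1} = u_n + h·u', v_{n+1} = v_n + h·v'.
0.000000: (0.910000, -1.900000); f=(3.682600, -2.045100) → (2.088432, -2.554432)
(u(0.32), v(0.32)) ≈ (2.0884, -2.5544)

2.0884, -2.5544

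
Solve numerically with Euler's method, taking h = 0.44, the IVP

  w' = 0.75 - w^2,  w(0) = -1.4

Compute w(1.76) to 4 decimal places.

Euler: w_{n+1} = w_n + h·f(t_n, w_n).
t=0.000000, w=-1.400000: f=-1.210000 → w ← -1.400000 + 0.44·(-1.210000) = -1.932400
t=0.440000, w=-1.932400: f=-2.984170 → w ← -1.932400 + 0.44·(-2.984170) = -3.245435
t=0.880000, w=-3.245435: f=-9.782846 → w ← -3.245435 + 0.44·(-9.782846) = -7.549887
t=1.320000, w=-7.549887: f=-56.250795 → w ← -7.549887 + 0.44·(-56.250795) = -32.300237
w(1.76) ≈ -32.3002

-32.3002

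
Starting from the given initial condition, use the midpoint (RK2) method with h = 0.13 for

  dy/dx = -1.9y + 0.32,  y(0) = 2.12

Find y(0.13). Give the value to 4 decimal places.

1.6975

Midpoint: k1 = f(x_n, y_n); k2 = f(x_n + h/2, y_n + (h/2)·k1); y_{n+1} = y_n + h·k2.
x=0.000000, y=2.120000:
  k1 = f(0.000000, 2.120000) = -3.708000
  k2 = f(0.065000, 1.878980) = -3.250062
  y ← 2.120000 + 0.13·(-3.250062) = 1.697492
y(0.13) ≈ 1.6975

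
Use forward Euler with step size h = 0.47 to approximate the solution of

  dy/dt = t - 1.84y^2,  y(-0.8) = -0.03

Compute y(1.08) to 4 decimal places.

Euler: y_{n+1} = y_n + h·f(t_n, y_n).
t=-0.800000, y=-0.030000: f=-0.801656 → y ← -0.030000 + 0.47·(-0.801656) = -0.406778
t=-0.330000, y=-0.406778: f=-0.634462 → y ← -0.406778 + 0.47·(-0.634462) = -0.704976
t=0.140000, y=-0.704976: f=-0.774463 → y ← -0.704976 + 0.47·(-0.774463) = -1.068973
t=0.610000, y=-1.068973: f=-1.492574 → y ← -1.068973 + 0.47·(-1.492574) = -1.770483
y(1.08) ≈ -1.7705

-1.7705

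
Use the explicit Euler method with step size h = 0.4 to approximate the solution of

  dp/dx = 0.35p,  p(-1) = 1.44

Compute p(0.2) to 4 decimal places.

Euler: p_{n+1} = p_n + h·f(x_n, p_n).
x=-1.000000, p=1.440000: f=0.504000 → p ← 1.440000 + 0.4·0.504000 = 1.641600
x=-0.600000, p=1.641600: f=0.574560 → p ← 1.641600 + 0.4·0.574560 = 1.871424
x=-0.200000, p=1.871424: f=0.654998 → p ← 1.871424 + 0.4·0.654998 = 2.133423
p(0.2) ≈ 2.1334

2.1334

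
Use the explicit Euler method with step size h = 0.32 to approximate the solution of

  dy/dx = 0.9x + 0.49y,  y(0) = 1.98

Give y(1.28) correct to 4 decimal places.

Euler: y_{n+1} = y_n + h·f(x_n, y_n).
x=0.000000, y=1.980000: f=0.970200 → y ← 1.980000 + 0.32·0.970200 = 2.290464
x=0.320000, y=2.290464: f=1.410327 → y ← 2.290464 + 0.32·1.410327 = 2.741769
x=0.640000, y=2.741769: f=1.919467 → y ← 2.741769 + 0.32·1.919467 = 3.355998
x=0.960000, y=3.355998: f=2.508439 → y ← 3.355998 + 0.32·2.508439 = 4.158699
y(1.28) ≈ 4.1587

4.1587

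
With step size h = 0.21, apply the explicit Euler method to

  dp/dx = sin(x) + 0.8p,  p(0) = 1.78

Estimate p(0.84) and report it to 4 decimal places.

3.5962

Euler: p_{n+1} = p_n + h·f(x_n, p_n).
x=0.000000, p=1.780000: f=1.424000 → p ← 1.780000 + 0.21·1.424000 = 2.079040
x=0.210000, p=2.079040: f=1.871692 → p ← 2.079040 + 0.21·1.871692 = 2.472095
x=0.420000, p=2.472095: f=2.385437 → p ← 2.472095 + 0.21·2.385437 = 2.973037
x=0.630000, p=2.973037: f=2.967574 → p ← 2.973037 + 0.21·2.967574 = 3.596228
p(0.84) ≈ 3.5962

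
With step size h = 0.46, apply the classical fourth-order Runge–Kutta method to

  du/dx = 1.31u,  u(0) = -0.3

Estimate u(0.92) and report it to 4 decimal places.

-1.0004

RK4: k1 = f(x_n, u_n); k2 = f(x_n + h/2, u_n + (h/2)·k1); k3 = f(x_n + h/2, u_n + (h/2)·k2); k4 = f(x_n + h, u_n + h·k3); u_{n+1} = u_n + (h/6)·(k1 + 2k2 + 2k3 + k4).
x=0.000000, u=-0.300000:
  k1 = f(0.000000, -0.300000) = -0.393000
  k2 = f(0.230000, -0.390390) = -0.511411
  k3 = f(0.230000, -0.417625) = -0.547088
  k4 = f(0.460000, -0.551661) = -0.722675
  u ← -0.300000 + (0.46/6)·(k1 + 2k2 + 2k3 + k4) = -0.547838
x=0.460000, u=-0.547838:
  k1 = f(0.460000, -0.547838) = -0.717668
  k2 = f(0.690000, -0.712902) = -0.933902
  k3 = f(0.690000, -0.762636) = -0.999053
  k4 = f(0.920000, -1.007403) = -1.319697
  u ← -0.547838 + (0.46/6)·(k1 + 2k2 + 2k3 + k4) = -1.000423
u(0.92) ≈ -1.0004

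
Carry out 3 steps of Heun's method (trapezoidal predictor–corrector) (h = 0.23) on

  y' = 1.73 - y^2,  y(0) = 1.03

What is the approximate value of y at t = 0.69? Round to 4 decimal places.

1.2565

Heun: k1 = f(t_n, y_n); k2 = f(t_n + h, y_n + h·k1); y_{n+1} = y_n + (h/2)·(k1 + k2).
t=0.000000, y=1.030000:
  k1 = f(0.000000, 1.030000) = 0.669100
  k2 = f(0.230000, 1.183893) = 0.328397
  y ← 1.030000 + (0.23/2)·(0.669100 + 0.328397) = 1.144712
t=0.230000, y=1.144712:
  k1 = f(0.230000, 1.144712) = 0.419634
  k2 = f(0.460000, 1.241228) = 0.189353
  y ← 1.144712 + (0.23/2)·(0.419634 + 0.189353) = 1.214746
t=0.460000, y=1.214746:
  k1 = f(0.460000, 1.214746) = 0.254393
  k2 = f(0.690000, 1.273256) = 0.108819
  y ← 1.214746 + (0.23/2)·(0.254393 + 0.108819) = 1.256515
y(0.69) ≈ 1.2565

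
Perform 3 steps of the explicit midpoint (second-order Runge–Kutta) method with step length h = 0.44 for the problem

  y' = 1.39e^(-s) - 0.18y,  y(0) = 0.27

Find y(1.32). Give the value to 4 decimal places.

1.0825

Midpoint: k1 = f(s_n, y_n); k2 = f(s_n + h/2, y_n + (h/2)·k1); y_{n+1} = y_n + h·k2.
s=0.000000, y=0.270000:
  k1 = f(0.000000, 0.270000) = 1.341400
  k2 = f(0.220000, 0.565108) = 1.013782
  y ← 0.270000 + 0.44·1.013782 = 0.716064
s=0.440000, y=0.716064:
  k1 = f(0.440000, 0.716064) = 0.766319
  k2 = f(0.660000, 0.884654) = 0.559186
  y ← 0.716064 + 0.44·0.559186 = 0.962106
s=0.880000, y=0.962106:
  k1 = f(0.880000, 0.962106) = 0.403369
  k2 = f(1.100000, 1.050847) = 0.273538
  y ← 0.962106 + 0.44·0.273538 = 1.082462
y(1.32) ≈ 1.0825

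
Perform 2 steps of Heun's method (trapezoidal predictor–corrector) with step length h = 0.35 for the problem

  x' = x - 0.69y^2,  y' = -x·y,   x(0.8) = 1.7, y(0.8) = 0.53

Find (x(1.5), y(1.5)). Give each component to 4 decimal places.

Heun on (x,y): k1 = f(t_n, state_n); k2 = f(t_n + h, state_n + h·k1); state_{n+1} = state_n + (h/2)·(k1 + k2).
0.800000: (1.700000, 0.530000)
  k1 = (1.506179, -0.901000)
  predictor → (2.227163, 0.214650)
  k2 = (2.195371, -0.478060)
  → (2.347771, 0.288664)
1.150000: (2.347771, 0.288664)
  k1 = (2.290276, -0.677718)
  predictor → (3.149368, 0.051463)
  k2 = (3.147540, -0.162076)
  → (3.299389, 0.141700)
(x(1.5), y(1.5)) ≈ (3.2994, 0.1417)

3.2994, 0.1417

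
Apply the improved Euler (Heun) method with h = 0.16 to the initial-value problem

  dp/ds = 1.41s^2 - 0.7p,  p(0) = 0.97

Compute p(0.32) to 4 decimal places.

Heun: k1 = f(s_n, p_n); k2 = f(s_n + h, p_n + h·k1); p_{n+1} = p_n + (h/2)·(k1 + k2).
s=0.000000, p=0.970000:
  k1 = f(0.000000, 0.970000) = -0.679000
  k2 = f(0.160000, 0.861360) = -0.566856
  p ← 0.970000 + (0.16/2)·(-0.679000 + (-0.566856)) = 0.870332
s=0.160000, p=0.870332:
  k1 = f(0.160000, 0.870332) = -0.573136
  k2 = f(0.320000, 0.778630) = -0.400657
  p ← 0.870332 + (0.16/2)·(-0.573136 + (-0.400657)) = 0.792428
p(0.32) ≈ 0.7924

0.7924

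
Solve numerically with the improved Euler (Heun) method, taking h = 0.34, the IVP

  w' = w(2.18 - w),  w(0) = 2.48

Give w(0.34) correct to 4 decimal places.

2.3357

Heun: k1 = f(t_n, w_n); k2 = f(t_n + h, w_n + h·k1); w_{n+1} = w_n + (h/2)·(k1 + k2).
t=0.000000, w=2.480000:
  k1 = f(0.000000, 2.480000) = -0.744000
  k2 = f(0.340000, 2.227040) = -0.104760
  w ← 2.480000 + (0.34/2)·(-0.744000 + (-0.104760)) = 2.335711
w(0.34) ≈ 2.3357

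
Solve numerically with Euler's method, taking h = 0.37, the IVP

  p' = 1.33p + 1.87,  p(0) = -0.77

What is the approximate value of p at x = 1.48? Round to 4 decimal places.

1.7465

Euler: p_{n+1} = p_n + h·f(x_n, p_n).
x=0.000000, p=-0.770000: f=0.845900 → p ← -0.770000 + 0.37·0.845900 = -0.457017
x=0.370000, p=-0.457017: f=1.262167 → p ← -0.457017 + 0.37·1.262167 = 0.009985
x=0.740000, p=0.009985: f=1.883280 → p ← 0.009985 + 0.37·1.883280 = 0.706799
x=1.110000, p=0.706799: f=2.810042 → p ← 0.706799 + 0.37·2.810042 = 1.746514
p(1.48) ≈ 1.7465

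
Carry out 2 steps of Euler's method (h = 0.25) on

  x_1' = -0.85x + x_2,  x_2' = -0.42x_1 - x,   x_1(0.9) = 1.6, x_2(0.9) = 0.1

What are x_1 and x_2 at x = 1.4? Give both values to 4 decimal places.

1.1161, -0.7310

Euler on (x_1,x_2): x_1_{n+1} = x_1_n + h·x_1', x_2_{n+1} = x_2_n + h·x_2'.
0.900000: (1.600000, 0.100000); f=(-0.665000, -1.572000) → (1.433750, -0.293000)
1.150000: (1.433750, -0.293000); f=(-1.270500, -1.752175) → (1.116125, -0.731044)
(x_1(1.4), x_2(1.4)) ≈ (1.1161, -0.7310)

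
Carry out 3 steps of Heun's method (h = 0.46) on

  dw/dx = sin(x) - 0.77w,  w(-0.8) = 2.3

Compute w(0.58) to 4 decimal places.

Heun: k1 = f(x_n, w_n); k2 = f(x_n + h, w_n + h·k1); w_{n+1} = w_n + (h/2)·(k1 + k2).
x=-0.800000, w=2.300000:
  k1 = f(-0.800000, 2.300000) = -2.488356
  k2 = f(-0.340000, 1.155356) = -1.223111
  w ← 2.300000 + (0.46/2)·(-2.488356 + (-1.223111)) = 1.446362
x=-0.340000, w=1.446362:
  k1 = f(-0.340000, 1.446362) = -1.447186
  k2 = f(0.120000, 0.780657) = -0.481394
  w ← 1.446362 + (0.46/2)·(-1.447186 + (-0.481394)) = 1.002789
x=0.120000, w=1.002789:
  k1 = f(0.120000, 1.002789) = -0.652435
  k2 = f(0.580000, 0.702669) = 0.006969
  w ← 1.002789 + (0.46/2)·(-0.652435 + 0.006969) = 0.854332
w(0.58) ≈ 0.8543

0.8543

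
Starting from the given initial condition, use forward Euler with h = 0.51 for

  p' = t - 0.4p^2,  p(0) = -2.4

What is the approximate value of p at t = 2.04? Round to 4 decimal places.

Euler: p_{n+1} = p_n + h·f(t_n, p_n).
t=0.000000, p=-2.400000: f=-2.304000 → p ← -2.400000 + 0.51·(-2.304000) = -3.575040
t=0.510000, p=-3.575040: f=-4.602364 → p ← -3.575040 + 0.51·(-4.602364) = -5.922246
t=1.020000, p=-5.922246: f=-13.009198 → p ← -5.922246 + 0.51·(-13.009198) = -12.556937
t=1.530000, p=-12.556937: f=-61.540667 → p ← -12.556937 + 0.51·(-61.540667) = -43.942677
p(2.04) ≈ -43.9427

-43.9427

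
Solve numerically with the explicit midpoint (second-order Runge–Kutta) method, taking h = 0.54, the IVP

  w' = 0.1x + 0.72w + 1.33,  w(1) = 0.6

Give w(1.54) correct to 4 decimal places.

Midpoint: k1 = f(x_n, w_n); k2 = f(x_n + h/2, w_n + (h/2)·k1); w_{n+1} = w_n + h·k2.
x=1.000000, w=0.600000:
  k1 = f(1.000000, 0.600000) = 1.862000
  k2 = f(1.270000, 1.102740) = 2.250973
  w ← 0.600000 + 0.54·2.250973 = 1.815525
w(1.54) ≈ 1.8155

1.8155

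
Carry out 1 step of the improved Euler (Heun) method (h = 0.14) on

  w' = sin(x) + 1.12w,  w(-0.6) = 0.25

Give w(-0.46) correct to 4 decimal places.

0.2155

Heun: k1 = f(x_n, w_n); k2 = f(x_n + h, w_n + h·k1); w_{n+1} = w_n + (h/2)·(k1 + k2).
x=-0.600000, w=0.250000:
  k1 = f(-0.600000, 0.250000) = -0.284642
  k2 = f(-0.460000, 0.210150) = -0.208580
  w ← 0.250000 + (0.14/2)·(-0.284642 + (-0.208580)) = 0.215474
w(-0.46) ≈ 0.2155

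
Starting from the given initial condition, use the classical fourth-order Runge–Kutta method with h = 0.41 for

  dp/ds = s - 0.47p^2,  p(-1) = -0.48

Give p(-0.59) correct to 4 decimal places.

-0.9021

RK4: k1 = f(s_n, p_n); k2 = f(s_n + h/2, p_n + (h/2)·k1); k3 = f(s_n + h/2, p_n + (h/2)·k2); k4 = f(s_n + h, p_n + h·k3); p_{n+1} = p_n + (h/6)·(k1 + 2k2 + 2k3 + k4).
s=-1.000000, p=-0.480000:
  k1 = f(-1.000000, -0.480000) = -1.108288
  k2 = f(-0.795000, -0.707199) = -1.030061
  k3 = f(-0.795000, -0.691163) = -1.019522
  k4 = f(-0.590000, -0.898004) = -0.969013
  p ← -0.480000 + (0.41/6)·(k1 + 2k2 + 2k3 + k4) = -0.902059
p(-0.59) ≈ -0.9021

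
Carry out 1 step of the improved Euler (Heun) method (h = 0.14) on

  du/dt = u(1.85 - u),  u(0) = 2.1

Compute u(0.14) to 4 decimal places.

Heun: k1 = f(t_n, u_n); k2 = f(t_n + h, u_n + h·k1); u_{n+1} = u_n + (h/2)·(k1 + k2).
t=0.000000, u=2.100000:
  k1 = f(0.000000, 2.100000) = -0.525000
  k2 = f(0.140000, 2.026500) = -0.357677
  u ← 2.100000 + (0.14/2)·(-0.525000 + (-0.357677)) = 2.038213
u(0.14) ≈ 2.0382

2.0382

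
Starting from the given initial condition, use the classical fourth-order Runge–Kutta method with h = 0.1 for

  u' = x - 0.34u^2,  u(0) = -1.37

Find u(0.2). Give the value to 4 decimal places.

-1.4893

RK4: k1 = f(x_n, u_n); k2 = f(x_n + h/2, u_n + (h/2)·k1); k3 = f(x_n + h/2, u_n + (h/2)·k2); k4 = f(x_n + h, u_n + h·k3); u_{n+1} = u_n + (h/6)·(k1 + 2k2 + 2k3 + k4).
x=0.000000, u=-1.370000:
  k1 = f(0.000000, -1.370000) = -0.638146
  k2 = f(0.050000, -1.401907) = -0.618217
  k3 = f(0.050000, -1.400911) = -0.617267
  k4 = f(0.100000, -1.431727) = -0.596946
  u ← -1.370000 + (0.1/6)·(k1 + 2k2 + 2k3 + k4) = -1.431768
x=0.100000, u=-1.431768:
  k1 = f(0.100000, -1.431768) = -0.596986
  k2 = f(0.150000, -1.461617) = -0.576350
  k3 = f(0.150000, -1.460585) = -0.575325
  k4 = f(0.200000, -1.489300) = -0.554125
  u ← -1.431768 + (0.1/6)·(k1 + 2k2 + 2k3 + k4) = -1.489342
u(0.2) ≈ -1.4893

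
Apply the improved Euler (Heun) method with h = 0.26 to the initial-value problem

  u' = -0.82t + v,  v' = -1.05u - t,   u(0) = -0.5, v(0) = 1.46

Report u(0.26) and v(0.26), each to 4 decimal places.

Heun on (u,v): k1 = f(t_n, state_n); k2 = f(t_n + h, state_n + h·k1); state_{n+1} = state_n + (h/2)·(k1 + k2).
0.000000: (-0.500000, 1.460000)
  k1 = (1.460000, 0.525000)
  predictor → (-0.120400, 1.596500)
  k2 = (1.383300, -0.133580)
  → (-0.130371, 1.510885)
(u(0.26), v(0.26)) ≈ (-0.1304, 1.5109)

-0.1304, 1.5109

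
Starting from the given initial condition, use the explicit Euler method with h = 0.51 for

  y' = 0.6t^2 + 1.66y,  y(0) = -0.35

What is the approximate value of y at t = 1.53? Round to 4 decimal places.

Euler: y_{n+1} = y_n + h·f(t_n, y_n).
t=0.000000, y=-0.350000: f=-0.581000 → y ← -0.350000 + 0.51·(-0.581000) = -0.646310
t=0.510000, y=-0.646310: f=-0.916815 → y ← -0.646310 + 0.51·(-0.916815) = -1.113885
t=1.020000, y=-1.113885: f=-1.224810 → y ← -1.113885 + 0.51·(-1.224810) = -1.738538
y(1.53) ≈ -1.7385

-1.7385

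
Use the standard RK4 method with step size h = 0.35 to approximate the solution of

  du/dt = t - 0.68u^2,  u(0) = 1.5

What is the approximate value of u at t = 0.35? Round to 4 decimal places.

RK4: k1 = f(t_n, u_n); k2 = f(t_n + h/2, u_n + (h/2)·k1); k3 = f(t_n + h/2, u_n + (h/2)·k2); k4 = f(t_n + h, u_n + h·k3); u_{n+1} = u_n + (h/6)·(k1 + 2k2 + 2k3 + k4).
t=0.000000, u=1.500000:
  k1 = f(0.000000, 1.500000) = -1.530000
  k2 = f(0.175000, 1.232250) = -0.857539
  k3 = f(0.175000, 1.349931) = -1.064173
  k4 = f(0.350000, 1.127540) = -0.514515
  u ← 1.500000 + (0.35/6)·(k1 + 2k2 + 2k3 + k4) = 1.156537
u(0.35) ≈ 1.1565

1.1565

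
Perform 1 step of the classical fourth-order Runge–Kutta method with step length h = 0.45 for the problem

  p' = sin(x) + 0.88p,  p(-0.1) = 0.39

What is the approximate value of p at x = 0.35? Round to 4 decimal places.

RK4: k1 = f(x_n, p_n); k2 = f(x_n + h/2, p_n + (h/2)·k1); k3 = f(x_n + h/2, p_n + (h/2)·k2); k4 = f(x_n + h, p_n + h·k3); p_{n+1} = p_n + (h/6)·(k1 + 2k2 + 2k3 + k4).
x=-0.100000, p=0.390000:
  k1 = f(-0.100000, 0.390000) = 0.243367
  k2 = f(0.125000, 0.444757) = 0.516061
  k3 = f(0.125000, 0.506114) = 0.570055
  k4 = f(0.350000, 0.646525) = 0.911840
  p ← 0.390000 + (0.45/6)·(k1 + 2k2 + 2k3 + k4) = 0.639558
p(0.35) ≈ 0.6396

0.6396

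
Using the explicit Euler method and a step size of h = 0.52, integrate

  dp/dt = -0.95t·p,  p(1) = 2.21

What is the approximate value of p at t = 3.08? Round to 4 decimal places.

Euler: p_{n+1} = p_n + h·f(t_n, p_n).
t=1.000000, p=2.210000: f=-2.099500 → p ← 2.210000 + 0.52·(-2.099500) = 1.118260
t=1.520000, p=1.118260: f=-1.614767 → p ← 1.118260 + 0.52·(-1.614767) = 0.278581
t=2.040000, p=0.278581: f=-0.539890 → p ← 0.278581 + 0.52·(-0.539890) = -0.002162
t=2.560000, p=-0.002162: f=0.005257 → p ← -0.002162 + 0.52·0.005257 = 0.000572
p(3.08) ≈ 0.0006

0.0006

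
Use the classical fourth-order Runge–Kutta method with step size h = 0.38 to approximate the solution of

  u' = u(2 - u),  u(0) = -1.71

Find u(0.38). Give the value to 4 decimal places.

RK4: k1 = f(t_n, u_n); k2 = f(t_n + h/2, u_n + (h/2)·k1); k3 = f(t_n + h/2, u_n + (h/2)·k2); k4 = f(t_n + h, u_n + h·k3); u_{n+1} = u_n + (h/6)·(k1 + 2k2 + 2k3 + k4).
t=0.000000, u=-1.710000:
  k1 = f(0.000000, -1.710000) = -6.344100
  k2 = f(0.190000, -2.915379) = -14.330193
  k3 = f(0.190000, -4.432737) = -28.514627
  k4 = f(0.380000, -12.545558) = -182.482150
  u ← -1.710000 + (0.38/6)·(k1 + 2k2 + 2k3 + k4) = -19.096006
u(0.38) ≈ -19.0960

-19.0960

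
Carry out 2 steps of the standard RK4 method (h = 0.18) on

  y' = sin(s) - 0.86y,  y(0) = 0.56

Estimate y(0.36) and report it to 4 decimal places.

0.4688

RK4: k1 = f(s_n, y_n); k2 = f(s_n + h/2, y_n + (h/2)·k1); k3 = f(s_n + h/2, y_n + (h/2)·k2); k4 = f(s_n + h, y_n + h·k3); y_{n+1} = y_n + (h/6)·(k1 + 2k2 + 2k3 + k4).
s=0.000000, y=0.560000:
  k1 = f(0.000000, 0.560000) = -0.481600
  k2 = f(0.090000, 0.516656) = -0.354446
  k3 = f(0.090000, 0.528100) = -0.364287
  k4 = f(0.180000, 0.494428) = -0.246179
  y ← 0.560000 + (0.18/6)·(k1 + 2k2 + 2k3 + k4) = 0.495043
s=0.180000, y=0.495043:
  k1 = f(0.180000, 0.495043) = -0.246707
  k2 = f(0.270000, 0.472839) = -0.139910
  k3 = f(0.270000, 0.482451) = -0.148176
  k4 = f(0.360000, 0.468371) = -0.050525
  y ← 0.495043 + (0.18/6)·(k1 + 2k2 + 2k3 + k4) = 0.468841
y(0.36) ≈ 0.4688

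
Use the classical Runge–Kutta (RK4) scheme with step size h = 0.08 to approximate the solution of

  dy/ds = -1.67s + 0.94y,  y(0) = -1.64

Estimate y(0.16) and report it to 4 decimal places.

-1.9287

RK4: k1 = f(s_n, y_n); k2 = f(s_n + h/2, y_n + (h/2)·k1); k3 = f(s_n + h/2, y_n + (h/2)·k2); k4 = f(s_n + h, y_n + h·k3); y_{n+1} = y_n + (h/6)·(k1 + 2k2 + 2k3 + k4).
s=0.000000, y=-1.640000:
  k1 = f(0.000000, -1.640000) = -1.541600
  k2 = f(0.040000, -1.701664) = -1.666364
  k3 = f(0.040000, -1.706655) = -1.671055
  k4 = f(0.080000, -1.773684) = -1.800863
  y ← -1.640000 + (0.08/6)·(k1 + 2k2 + 2k3 + k4) = -1.773564
s=0.080000, y=-1.773564:
  k1 = f(0.080000, -1.773564) = -1.800750
  k2 = f(0.120000, -1.845594) = -1.935258
  k3 = f(0.120000, -1.850974) = -1.940316
  k4 = f(0.160000, -1.928789) = -2.080262
  y ← -1.773564 + (0.08/6)·(k1 + 2k2 + 2k3 + k4) = -1.928660
y(0.16) ≈ -1.9287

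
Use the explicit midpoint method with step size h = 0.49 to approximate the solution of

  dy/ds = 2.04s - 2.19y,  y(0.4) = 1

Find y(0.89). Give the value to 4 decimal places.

0.9329

Midpoint: k1 = f(s_n, y_n); k2 = f(s_n + h/2, y_n + (h/2)·k1); y_{n+1} = y_n + h·k2.
s=0.400000, y=1.000000:
  k1 = f(0.400000, 1.000000) = -1.374000
  k2 = f(0.645000, 0.663370) = -0.136980
  y ← 1.000000 + 0.49·(-0.136980) = 0.932880
y(0.89) ≈ 0.9329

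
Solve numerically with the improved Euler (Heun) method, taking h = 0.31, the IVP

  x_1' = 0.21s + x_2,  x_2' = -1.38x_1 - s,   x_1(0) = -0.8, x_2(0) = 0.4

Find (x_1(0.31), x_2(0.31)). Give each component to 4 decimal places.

Heun on (x_1,x_2): k1 = f(s_n, state_n); k2 = f(s_n + h, state_n + h·k1); state_{n+1} = state_n + (h/2)·(k1 + k2).
0.000000: (-0.800000, 0.400000)
  k1 = (0.400000, 1.104000)
  predictor → (-0.676000, 0.742240)
  k2 = (0.807340, 0.622880)
  → (-0.612862, 0.667666)
(x_1(0.31), x_2(0.31)) ≈ (-0.6129, 0.6677)

-0.6129, 0.6677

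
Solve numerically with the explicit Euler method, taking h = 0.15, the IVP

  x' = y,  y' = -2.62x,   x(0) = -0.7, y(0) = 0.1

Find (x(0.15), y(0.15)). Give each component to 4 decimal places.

-0.6850, 0.3751

Euler on (x,y): x_{n+1} = x_n + h·x', y_{n+1} = y_n + h·y'.
0.000000: (-0.700000, 0.100000); f=(0.100000, 1.834000) → (-0.685000, 0.375100)
(x(0.15), y(0.15)) ≈ (-0.6850, 0.3751)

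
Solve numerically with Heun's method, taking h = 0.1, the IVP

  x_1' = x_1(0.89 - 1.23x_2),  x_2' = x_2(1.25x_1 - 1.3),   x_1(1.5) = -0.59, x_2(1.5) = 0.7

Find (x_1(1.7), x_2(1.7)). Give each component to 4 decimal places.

-0.6125, 0.4665

Heun on (x_1,x_2): k1 = f(x_n, state_n); k2 = f(x_n + h, state_n + h·k1); state_{n+1} = state_n + (h/2)·(k1 + k2).
1.500000: (-0.590000, 0.700000)
  k1 = (-0.017110, -1.426250)
  predictor → (-0.591711, 0.557375)
  k2 = (-0.120963, -1.136844)
  → (-0.596904, 0.571845)
1.600000: (-0.596904, 0.571845)
  k1 = (-0.111400, -1.170070)
  predictor → (-0.608044, 0.454838)
  k2 = (-0.200988, -0.936992)
  → (-0.612523, 0.466492)
(x_1(1.7), x_2(1.7)) ≈ (-0.6125, 0.4665)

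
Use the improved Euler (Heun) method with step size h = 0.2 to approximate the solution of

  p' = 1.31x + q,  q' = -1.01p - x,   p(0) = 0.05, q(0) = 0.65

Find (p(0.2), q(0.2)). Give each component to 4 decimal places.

Heun on (p,q): k1 = f(x_n, state_n); k2 = f(x_n + h, state_n + h·k1); state_{n+1} = state_n + (h/2)·(k1 + k2).
0.000000: (0.050000, 0.650000)
  k1 = (0.650000, -0.050500)
  predictor → (0.180000, 0.639900)
  k2 = (0.901900, -0.381800)
  → (0.205190, 0.606770)
(p(0.2), q(0.2)) ≈ (0.2052, 0.6068)

0.2052, 0.6068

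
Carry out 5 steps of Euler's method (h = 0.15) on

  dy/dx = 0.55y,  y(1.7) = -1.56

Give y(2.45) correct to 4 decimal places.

Euler: y_{n+1} = y_n + h·f(x_n, y_n).
x=1.700000, y=-1.560000: f=-0.858000 → y ← -1.560000 + 0.15·(-0.858000) = -1.688700
x=1.850000, y=-1.688700: f=-0.928785 → y ← -1.688700 + 0.15·(-0.928785) = -1.828018
x=2.000000, y=-1.828018: f=-1.005410 → y ← -1.828018 + 0.15·(-1.005410) = -1.978829
x=2.150000, y=-1.978829: f=-1.088356 → y ← -1.978829 + 0.15·(-1.088356) = -2.142083
x=2.300000, y=-2.142083: f=-1.178145 → y ← -2.142083 + 0.15·(-1.178145) = -2.318804
y(2.45) ≈ -2.3188

-2.3188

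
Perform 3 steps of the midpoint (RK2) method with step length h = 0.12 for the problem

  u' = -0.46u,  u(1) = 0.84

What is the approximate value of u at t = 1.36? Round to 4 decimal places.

Midpoint: k1 = f(t_n, u_n); k2 = f(t_n + h/2, u_n + (h/2)·k1); u_{n+1} = u_n + h·k2.
t=1.000000, u=0.840000:
  k1 = f(1.000000, 0.840000) = -0.386400
  k2 = f(1.060000, 0.816816) = -0.375735
  u ← 0.840000 + 0.12·(-0.375735) = 0.794912
t=1.120000, u=0.794912:
  k1 = f(1.120000, 0.794912) = -0.365659
  k2 = f(1.180000, 0.772972) = -0.355567
  u ← 0.794912 + 0.12·(-0.355567) = 0.752244
t=1.240000, u=0.752244:
  k1 = f(1.240000, 0.752244) = -0.346032
  k2 = f(1.300000, 0.731482) = -0.336482
  u ← 0.752244 + 0.12·(-0.336482) = 0.711866
u(1.36) ≈ 0.7119

0.7119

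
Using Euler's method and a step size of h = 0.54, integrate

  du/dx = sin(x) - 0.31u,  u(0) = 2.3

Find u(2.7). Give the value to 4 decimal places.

Euler: u_{n+1} = u_n + h·f(x_n, u_n).
x=0.000000, u=2.300000: f=-0.713000 → u ← 2.300000 + 0.54·(-0.713000) = 1.914980
x=0.540000, u=1.914980: f=-0.079508 → u ← 1.914980 + 0.54·(-0.079508) = 1.872046
x=1.080000, u=1.872046: f=0.301624 → u ← 1.872046 + 0.54·0.301624 = 2.034923
x=1.620000, u=2.034923: f=0.367964 → u ← 2.034923 + 0.54·0.367964 = 2.233623
x=2.160000, u=2.233623: f=0.138960 → u ← 2.233623 + 0.54·0.138960 = 2.308662
u(2.7) ≈ 2.3087

2.3087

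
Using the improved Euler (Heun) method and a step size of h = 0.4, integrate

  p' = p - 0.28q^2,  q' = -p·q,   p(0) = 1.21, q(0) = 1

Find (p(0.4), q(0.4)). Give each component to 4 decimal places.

Heun on (p,q): k1 = f(t_n, state_n); k2 = f(t_n + h, state_n + h·k1); state_{n+1} = state_n + (h/2)·(k1 + k2).
0.000000: (1.210000, 1.000000)
  k1 = (0.930000, -1.210000)
  predictor → (1.582000, 0.516000)
  k2 = (1.507448, -0.816312)
  → (1.697490, 0.594738)
(p(0.4), q(0.4)) ≈ (1.6975, 0.5947)

1.6975, 0.5947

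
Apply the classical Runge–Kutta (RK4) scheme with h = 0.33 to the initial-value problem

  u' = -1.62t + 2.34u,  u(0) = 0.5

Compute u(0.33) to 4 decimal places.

0.9657

RK4: k1 = f(t_n, u_n); k2 = f(t_n + h/2, u_n + (h/2)·k1); k3 = f(t_n + h/2, u_n + (h/2)·k2); k4 = f(t_n + h, u_n + h·k3); u_{n+1} = u_n + (h/6)·(k1 + 2k2 + 2k3 + k4).
t=0.000000, u=0.500000:
  k1 = f(0.000000, 0.500000) = 1.170000
  k2 = f(0.165000, 0.693050) = 1.354437
  k3 = f(0.165000, 0.723482) = 1.425648
  k4 = f(0.330000, 0.970464) = 1.736285
  u ← 0.500000 + (0.33/6)·(k1 + 2k2 + 2k3 + k4) = 0.965655
u(0.33) ≈ 0.9657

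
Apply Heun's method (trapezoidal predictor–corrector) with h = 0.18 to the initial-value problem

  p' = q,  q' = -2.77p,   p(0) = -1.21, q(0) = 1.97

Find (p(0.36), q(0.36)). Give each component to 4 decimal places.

-0.3179, 2.7728

Heun on (p,q): k1 = f(t_n, state_n); k2 = f(t_n + h, state_n + h·k1); state_{n+1} = state_n + (h/2)·(k1 + k2).
0.000000: (-1.210000, 1.970000)
  k1 = (1.970000, 3.351700)
  predictor → (-0.855400, 2.573306)
  k2 = (2.573306, 2.369458)
  → (-0.801102, 2.484904)
0.180000: (-0.801102, 2.484904)
  k1 = (2.484904, 2.219054)
  predictor → (-0.353820, 2.884334)
  k2 = (2.884334, 0.980081)
  → (-0.317871, 2.772826)
(p(0.36), q(0.36)) ≈ (-0.3179, 2.7728)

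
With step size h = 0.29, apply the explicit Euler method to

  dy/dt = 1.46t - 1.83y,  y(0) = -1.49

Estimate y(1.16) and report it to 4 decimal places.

0.4384

Euler: y_{n+1} = y_n + h·f(t_n, y_n).
t=0.000000, y=-1.490000: f=2.726700 → y ← -1.490000 + 0.29·2.726700 = -0.699257
t=0.290000, y=-0.699257: f=1.703040 → y ← -0.699257 + 0.29·1.703040 = -0.205375
t=0.580000, y=-0.205375: f=1.222637 → y ← -0.205375 + 0.29·1.222637 = 0.149189
t=0.870000, y=0.149189: f=0.997183 → y ← 0.149189 + 0.29·0.997183 = 0.438373
y(1.16) ≈ 0.4384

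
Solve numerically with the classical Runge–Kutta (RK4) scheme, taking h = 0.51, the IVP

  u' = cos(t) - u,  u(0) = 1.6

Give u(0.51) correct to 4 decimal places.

1.3411

RK4: k1 = f(t_n, u_n); k2 = f(t_n + h/2, u_n + (h/2)·k1); k3 = f(t_n + h/2, u_n + (h/2)·k2); k4 = f(t_n + h, u_n + h·k3); u_{n+1} = u_n + (h/6)·(k1 + 2k2 + 2k3 + k4).
t=0.000000, u=1.600000:
  k1 = f(0.000000, 1.600000) = -0.600000
  k2 = f(0.255000, 1.447000) = -0.479337
  k3 = f(0.255000, 1.477769) = -0.510106
  k4 = f(0.510000, 1.339846) = -0.467102
  u ← 1.600000 + (0.51/6)·(k1 + 2k2 + 2k3 + k4) = 1.341091
u(0.51) ≈ 1.3411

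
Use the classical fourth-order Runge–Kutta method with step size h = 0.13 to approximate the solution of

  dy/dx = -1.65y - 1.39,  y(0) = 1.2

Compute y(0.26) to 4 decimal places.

RK4: k1 = f(x_n, y_n); k2 = f(x_n + h/2, y_n + (h/2)·k1); k3 = f(x_n + h/2, y_n + (h/2)·k2); k4 = f(x_n + h, y_n + h·k3); y_{n+1} = y_n + (h/6)·(k1 + 2k2 + 2k3 + k4).
x=0.000000, y=1.200000:
  k1 = f(0.000000, 1.200000) = -3.370000
  k2 = f(0.065000, 0.980950) = -3.008567
  k3 = f(0.065000, 1.004443) = -3.047331
  k4 = f(0.130000, 0.803847) = -2.716347
  y ← 1.200000 + (0.13/6)·(k1 + 2k2 + 2k3 + k4) = 0.805707
x=0.130000, y=0.805707:
  k1 = f(0.130000, 0.805707) = -2.719416
  k2 = f(0.195000, 0.628945) = -2.427759
  k3 = f(0.195000, 0.647903) = -2.459039
  k4 = f(0.260000, 0.486032) = -2.191952
  y ← 0.805707 + (0.13/6)·(k1 + 2k2 + 2k3 + k4) = 0.487533
y(0.26) ≈ 0.4875

0.4875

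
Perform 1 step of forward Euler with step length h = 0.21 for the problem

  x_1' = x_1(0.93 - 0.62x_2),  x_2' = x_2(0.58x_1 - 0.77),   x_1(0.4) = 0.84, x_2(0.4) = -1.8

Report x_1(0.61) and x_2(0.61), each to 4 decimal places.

1.2009, -1.6931

Euler on (x_1,x_2): x_1_{n+1} = x_1_n + h·x_1', x_2_{n+1} = x_2_n + h·x_2'.
0.400000: (0.840000, -1.800000); f=(1.718640, 0.509040) → (1.200914, -1.693102)
(x_1(0.61), x_2(0.61)) ≈ (1.2009, -1.6931)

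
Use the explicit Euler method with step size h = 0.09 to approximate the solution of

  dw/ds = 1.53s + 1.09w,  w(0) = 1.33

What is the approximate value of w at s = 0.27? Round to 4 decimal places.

1.7995

Euler: w_{n+1} = w_n + h·f(s_n, w_n).
s=0.000000, w=1.330000: f=1.449700 → w ← 1.330000 + 0.09·1.449700 = 1.460473
s=0.090000, w=1.460473: f=1.729616 → w ← 1.460473 + 0.09·1.729616 = 1.616138
s=0.180000, w=1.616138: f=2.036991 → w ← 1.616138 + 0.09·2.036991 = 1.799468
w(0.27) ≈ 1.7995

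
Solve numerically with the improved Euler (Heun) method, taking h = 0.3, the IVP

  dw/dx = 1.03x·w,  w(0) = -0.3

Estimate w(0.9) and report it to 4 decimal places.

-0.4530

Heun: k1 = f(x_n, w_n); k2 = f(x_n + h, w_n + h·k1); w_{n+1} = w_n + (h/2)·(k1 + k2).
x=0.000000, w=-0.300000:
  k1 = f(0.000000, -0.300000) = 0.000000
  k2 = f(0.300000, -0.300000) = -0.092700
  w ← -0.300000 + (0.3/2)·(0.000000 + (-0.092700)) = -0.313905
x=0.300000, w=-0.313905:
  k1 = f(0.300000, -0.313905) = -0.096997
  k2 = f(0.600000, -0.343004) = -0.211976
  w ← -0.313905 + (0.3/2)·(-0.096997 + (-0.211976)) = -0.360251
x=0.600000, w=-0.360251:
  k1 = f(0.600000, -0.360251) = -0.222635
  k2 = f(0.900000, -0.427041) = -0.395867
  w ← -0.360251 + (0.3/2)·(-0.222635 + (-0.395867)) = -0.453026
w(0.9) ≈ -0.4530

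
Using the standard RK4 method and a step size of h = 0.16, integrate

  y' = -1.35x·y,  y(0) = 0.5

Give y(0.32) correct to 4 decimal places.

0.4666

RK4: k1 = f(x_n, y_n); k2 = f(x_n + h/2, y_n + (h/2)·k1); k3 = f(x_n + h/2, y_n + (h/2)·k2); k4 = f(x_n + h, y_n + h·k3); y_{n+1} = y_n + (h/6)·(k1 + 2k2 + 2k3 + k4).
x=0.000000, y=0.500000:
  k1 = f(0.000000, 0.500000) = 0.000000
  k2 = f(0.080000, 0.500000) = -0.054000
  k3 = f(0.080000, 0.495680) = -0.053533
  k4 = f(0.160000, 0.491435) = -0.106150
  y ← 0.500000 + (0.16/6)·(k1 + 2k2 + 2k3 + k4) = 0.491434
x=0.160000, y=0.491434:
  k1 = f(0.160000, 0.491434) = -0.106150
  k2 = f(0.240000, 0.482942) = -0.156473
  k3 = f(0.240000, 0.478916) = -0.155169
  k4 = f(0.320000, 0.466607) = -0.201574
  y ← 0.491434 + (0.16/6)·(k1 + 2k2 + 2k3 + k4) = 0.466607
y(0.32) ≈ 0.4666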